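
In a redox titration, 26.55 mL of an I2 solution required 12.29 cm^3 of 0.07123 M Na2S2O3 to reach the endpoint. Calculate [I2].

n(Na2S2O3) = 0.07123 x 0.01229 = 0.0008754 mol.
From the balanced equation, 2 mol Na2S2O3 reacts with 1 mol I2, so n(I2) = 0.0008754 x 1/2 = 0.0004377 mol.
[I2] = 0.0004377 / 0.02655 L = 0.0165 M.

0.0165 M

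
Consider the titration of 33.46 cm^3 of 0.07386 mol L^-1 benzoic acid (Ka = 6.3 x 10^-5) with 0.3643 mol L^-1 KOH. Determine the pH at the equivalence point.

8.49

n(C6H5COOH) = 0.07386 x 0.03346 = 0.002471 mol; V(KOH) at equivalence = 0.002471/0.3643 = 0.006784 L.
At equivalence all the acid is converted to C6H5COO-; total volume = 0.03346 + 0.006784 = 0.04024 L, so [C6H5COO-] = 0.002471/0.04024 = 0.06141 M.
Kb = Kw/Ka = 1.0e-14 / 6.3 x 10^-5 = 1.59e-10.
[OH^-] = sqrt(Kb x [C6H5COO-]) = sqrt(1.59e-10 x 0.06141) = 3.12e-6 M.
pOH = 5.51, so pH = 14.00 - 5.51 = 8.49.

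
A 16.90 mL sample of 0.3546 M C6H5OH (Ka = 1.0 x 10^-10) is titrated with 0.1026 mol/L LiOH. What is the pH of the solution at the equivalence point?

11.45

n(C6H5OH) = 0.3546 x 0.01690 = 0.005993 mol; V(LiOH) at equivalence = 0.005993/0.1026 = 0.05841 L.
At equivalence all the acid is converted to C6H5O-; total volume = 0.01690 + 0.05841 = 0.07531 L, so [C6H5O-] = 0.005993/0.07531 = 0.07958 M.
Kb = Kw/Ka = 1.0e-14 / 1.0 x 10^-10 = 0.000100.
[OH^-] = sqrt(Kb x [C6H5O-]) = sqrt(0.000100 x 0.07958) = 0.00282 M.
pOH = 2.55, so pH = 14.00 - 2.55 = 11.45.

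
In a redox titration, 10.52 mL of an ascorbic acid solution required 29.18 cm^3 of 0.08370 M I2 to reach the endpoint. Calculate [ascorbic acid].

0.232 M

n(I2) = 0.08370 x 0.02918 = 0.002442 mol.
From the balanced equation, 1 mol I2 reacts with 1 mol ascorbic acid, so n(ascorbic acid) = 0.002442 x 1/1 = 0.002442 mol.
[ascorbic acid] = 0.002442 / 0.01052 L = 0.232 M.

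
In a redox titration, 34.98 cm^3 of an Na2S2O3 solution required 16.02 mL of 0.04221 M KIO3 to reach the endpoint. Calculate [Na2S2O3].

n(KIO3) = 0.04221 x 0.01602 = 0.0006762 mol.
From the balanced equation, 1 mol KIO3 reacts with 6 mol Na2S2O3, so n(Na2S2O3) = 0.0006762 x 6/1 = 0.004057 mol.
[Na2S2O3] = 0.004057 / 0.03498 L = 0.116 M.

0.116 M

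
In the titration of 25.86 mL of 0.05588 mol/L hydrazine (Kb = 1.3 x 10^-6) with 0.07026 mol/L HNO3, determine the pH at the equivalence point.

n(N2H4) = 0.05588 x 0.02586 = 0.001445 mol; V(HNO3) at equivalence = 0.001445/0.07026 = 0.02057 L.
At equivalence the base is fully converted to N2H5+; total volume = 0.04643 L, so [N2H5+] = 0.001445/0.04643 = 0.03113 M.
Ka(N2H5+) = Kw/Kb = 1.0e-14 / 1.3 x 10^-6 = 7.69e-9.
[H^+] = sqrt(Ka x [N2H5+]) = sqrt(7.69e-9 x 0.03113) = 1.55e-5 M.
pH = -log(1.55e-5) = 4.81.

4.81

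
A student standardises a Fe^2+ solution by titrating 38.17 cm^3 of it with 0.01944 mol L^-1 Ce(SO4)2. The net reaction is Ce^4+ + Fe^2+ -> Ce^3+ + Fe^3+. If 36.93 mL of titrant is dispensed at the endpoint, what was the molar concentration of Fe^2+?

0.0188 M

n(Ce(SO4)2) = 0.01944 x 0.03693 = 0.0007179 mol.
From the balanced equation, 1 mol Ce(SO4)2 reacts with 1 mol Fe^2+, so n(Fe^2+) = 0.0007179 x 1/1 = 0.0007179 mol.
[Fe^2+] = 0.0007179 / 0.03817 L = 0.0188 M.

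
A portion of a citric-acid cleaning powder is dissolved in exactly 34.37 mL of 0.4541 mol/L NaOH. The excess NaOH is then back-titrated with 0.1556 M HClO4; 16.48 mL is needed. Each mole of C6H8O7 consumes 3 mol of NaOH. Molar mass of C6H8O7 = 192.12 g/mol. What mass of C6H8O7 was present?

Total n(NaOH) added = 0.4541 x 0.03437 = 0.01561 mol.
n(HClO4) used = 0.1556 x 0.01648 = 0.002564 mol, which equals the excess n(NaOH).
So n(NaOH) consumed by the sample = 0.01561 - 0.002564 = 0.01304 mol.
n(C6H8O7) = 0.01304 / 3 = 0.004348 mol.
mass = 0.004348 mol x 192.12 g/mol = 0.835 g.

0.835 g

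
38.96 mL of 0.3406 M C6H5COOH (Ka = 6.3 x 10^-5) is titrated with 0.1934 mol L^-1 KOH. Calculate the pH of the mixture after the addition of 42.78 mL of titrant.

4.42

Initial n(C6H5COOH) = 0.3406 x 0.03896 = 0.01327 mol.
n(KOH) added = 0.1934 x 0.04278 = 0.008274 mol, converting that many moles of C6H5COOH to C6H5COO-.
Remaining n(C6H5COOH) = 0.004996 mol; n(C6H5COO-) = 0.008274 mol.
By Henderson-Hasselbalch, pH = pKa + log([A^-]/[HA]) = 4.20 + log(0.008274/0.004996) = 4.20 + (+0.22) = 4.42.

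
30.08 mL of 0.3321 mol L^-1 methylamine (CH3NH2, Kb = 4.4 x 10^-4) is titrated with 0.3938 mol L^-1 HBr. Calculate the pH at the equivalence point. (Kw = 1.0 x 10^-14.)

5.69

n(CH3NH2) = 0.3321 x 0.03008 = 0.009990 mol; V(HBr) at equivalence = 0.009990/0.3938 = 0.02537 L.
At equivalence the base is fully converted to CH3NH3+; total volume = 0.05545 L, so [CH3NH3+] = 0.009990/0.05545 = 0.1802 M.
Ka(CH3NH3+) = Kw/Kb = 1.0e-14 / 4.4 x 10^-4 = 2.27e-11.
[H^+] = sqrt(Ka x [CH3NH3+]) = sqrt(2.27e-11 x 0.1802) = 2.02e-6 M.
pH = -log(2.02e-6) = 5.69.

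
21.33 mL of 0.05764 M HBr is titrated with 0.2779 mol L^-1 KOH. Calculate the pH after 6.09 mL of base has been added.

12.23

n(acid) = 0.05764 x 0.02133 = 0.001229 mol; n(KOH) added = 0.2779 x 0.006090 = 0.001692 mol.
Base is in excess by 0.001692 - 0.001229 = 0.0004629 mol in a total volume of 0.02742 L.
[OH^-] = 0.0004629/0.02742 = 0.01688 M, so pOH = 1.77 and pH = 14.00 - 1.77 = 12.23.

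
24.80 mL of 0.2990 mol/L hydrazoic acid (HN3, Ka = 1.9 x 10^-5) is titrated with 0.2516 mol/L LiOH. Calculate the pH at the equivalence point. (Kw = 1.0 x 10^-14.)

n(HN3) = 0.2990 x 0.02480 = 0.007415 mol; V(LiOH) at equivalence = 0.007415/0.2516 = 0.02947 L.
At equivalence all the acid is converted to N3-; total volume = 0.02480 + 0.02947 = 0.05427 L, so [N3-] = 0.007415/0.05427 = 0.1366 M.
Kb = Kw/Ka = 1.0e-14 / 1.9 x 10^-5 = 5.26e-10.
[OH^-] = sqrt(Kb x [N3-]) = sqrt(5.26e-10 x 0.1366) = 8.48e-6 M.
pOH = 5.07, so pH = 14.00 - 5.07 = 8.93.

8.93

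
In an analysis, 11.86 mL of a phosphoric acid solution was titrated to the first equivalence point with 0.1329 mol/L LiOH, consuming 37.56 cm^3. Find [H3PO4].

n(LiOH) = 0.1329 x 0.03756 = 0.004992 mol.
At the first equivalence point, 1 mol OH^- react per mol H3PO4, so n(H3PO4) = 0.004992 / 1 = 0.004992 mol.
[H3PO4] = 0.004992 / 0.01186 L = 0.421 M.

0.421 M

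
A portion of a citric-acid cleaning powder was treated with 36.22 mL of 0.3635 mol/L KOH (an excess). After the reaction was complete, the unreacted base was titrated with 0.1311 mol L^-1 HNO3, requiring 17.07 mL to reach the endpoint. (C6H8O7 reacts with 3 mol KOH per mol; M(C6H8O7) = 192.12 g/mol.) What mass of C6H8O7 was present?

0.700 g

Total n(KOH) added = 0.3635 x 0.03622 = 0.01317 mol.
n(HNO3) used = 0.1311 x 0.01707 = 0.002238 mol, which equals the excess n(KOH).
So n(KOH) consumed by the sample = 0.01317 - 0.002238 = 0.01093 mol.
n(C6H8O7) = 0.01093 / 3 = 0.003643 mol.
mass = 0.003643 mol x 192.12 g/mol = 0.700 g.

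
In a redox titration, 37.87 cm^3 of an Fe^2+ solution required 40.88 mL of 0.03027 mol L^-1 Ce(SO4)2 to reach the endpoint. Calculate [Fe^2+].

0.0327 M

n(Ce(SO4)2) = 0.03027 x 0.04088 = 0.001237 mol.
From the balanced equation, 1 mol Ce(SO4)2 reacts with 1 mol Fe^2+, so n(Fe^2+) = 0.001237 x 1/1 = 0.001237 mol.
[Fe^2+] = 0.001237 / 0.03787 L = 0.0327 M.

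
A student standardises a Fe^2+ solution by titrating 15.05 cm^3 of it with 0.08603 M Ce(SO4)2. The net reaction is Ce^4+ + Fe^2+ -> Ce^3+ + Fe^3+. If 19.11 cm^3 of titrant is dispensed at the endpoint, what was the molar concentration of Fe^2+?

0.109 M

n(Ce(SO4)2) = 0.08603 x 0.01911 = 0.001644 mol.
From the balanced equation, 1 mol Ce(SO4)2 reacts with 1 mol Fe^2+, so n(Fe^2+) = 0.001644 x 1/1 = 0.001644 mol.
[Fe^2+] = 0.001644 / 0.01505 L = 0.109 M.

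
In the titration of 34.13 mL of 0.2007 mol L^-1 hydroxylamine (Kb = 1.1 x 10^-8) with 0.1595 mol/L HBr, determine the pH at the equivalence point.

3.55

n(NH2OH) = 0.2007 x 0.03413 = 0.006850 mol; V(HBr) at equivalence = 0.006850/0.1595 = 0.04295 L.
At equivalence the base is fully converted to NH3OH+; total volume = 0.07708 L, so [NH3OH+] = 0.006850/0.07708 = 0.08887 M.
Ka(NH3OH+) = Kw/Kb = 1.0e-14 / 1.1 x 10^-8 = 9.09e-7.
[H^+] = sqrt(Ka x [NH3OH+]) = sqrt(9.09e-7 x 0.08887) = 0.000284 M.
pH = -log(0.000284) = 3.55.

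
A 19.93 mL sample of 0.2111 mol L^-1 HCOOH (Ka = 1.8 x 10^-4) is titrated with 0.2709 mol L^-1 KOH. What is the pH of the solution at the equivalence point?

n(HCOOH) = 0.2111 x 0.01993 = 0.004207 mol; V(KOH) at equivalence = 0.004207/0.2709 = 0.01553 L.
At equivalence all the acid is converted to HCOO-; total volume = 0.01993 + 0.01553 = 0.03546 L, so [HCOO-] = 0.004207/0.03546 = 0.1186 M.
Kb = Kw/Ka = 1.0e-14 / 1.8 x 10^-4 = 5.56e-11.
[OH^-] = sqrt(Kb x [HCOO-]) = sqrt(5.56e-11 x 0.1186) = 2.57e-6 M.
pOH = 5.59, so pH = 14.00 - 5.59 = 8.41.

8.41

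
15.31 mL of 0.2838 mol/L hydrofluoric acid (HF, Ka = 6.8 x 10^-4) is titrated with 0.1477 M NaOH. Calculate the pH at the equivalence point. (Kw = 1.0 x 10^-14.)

8.08

n(HF) = 0.2838 x 0.01531 = 0.004345 mol; V(NaOH) at equivalence = 0.004345/0.1477 = 0.02942 L.
At equivalence all the acid is converted to F-; total volume = 0.01531 + 0.02942 = 0.04473 L, so [F-] = 0.004345/0.04473 = 0.09714 M.
Kb = Kw/Ka = 1.0e-14 / 6.8 x 10^-4 = 1.47e-11.
[OH^-] = sqrt(Kb x [F-]) = sqrt(1.47e-11 x 0.09714) = 1.20e-6 M.
pOH = 5.92, so pH = 14.00 - 5.92 = 8.08.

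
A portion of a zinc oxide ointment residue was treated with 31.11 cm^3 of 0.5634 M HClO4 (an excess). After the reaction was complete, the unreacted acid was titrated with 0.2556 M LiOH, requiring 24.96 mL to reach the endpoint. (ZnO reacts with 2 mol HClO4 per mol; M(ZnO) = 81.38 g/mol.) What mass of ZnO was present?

Total n(HClO4) added = 0.5634 x 0.03111 = 0.01753 mol.
n(LiOH) used = 0.2556 x 0.02496 = 0.006380 mol, which equals the excess n(HClO4).
So n(HClO4) consumed by the sample = 0.01753 - 0.006380 = 0.01115 mol.
n(ZnO) = 0.01115 / 2 = 0.005574 mol.
mass = 0.005574 mol x 81.38 g/mol = 0.454 g.

0.454 g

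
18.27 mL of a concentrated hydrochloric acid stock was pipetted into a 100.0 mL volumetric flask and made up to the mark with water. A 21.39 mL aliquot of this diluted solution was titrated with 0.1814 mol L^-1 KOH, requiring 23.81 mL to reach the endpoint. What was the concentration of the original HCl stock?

n(KOH) = 0.1814 x 0.02381 = 0.004319 mol.
n(HCl) in the aliquot = 0.004319 mol.
[diluted HCl] = 0.004319 / 0.02139 = 0.2019 M.
Dilution factor = 100.0/18.27 = 5.473, so [stock] = 0.2019 x 5.473 = 1.11 M.

1.11 M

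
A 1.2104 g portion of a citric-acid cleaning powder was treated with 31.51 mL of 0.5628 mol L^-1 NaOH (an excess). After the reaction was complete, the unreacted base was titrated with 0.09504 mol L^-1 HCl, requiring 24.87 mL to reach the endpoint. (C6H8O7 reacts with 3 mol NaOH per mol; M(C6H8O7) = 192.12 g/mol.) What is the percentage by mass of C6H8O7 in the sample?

81.3%

Total n(NaOH) added = 0.5628 x 0.03151 = 0.01773 mol.
n(HCl) used = 0.09504 x 0.02487 = 0.002364 mol, which equals the excess n(NaOH).
So n(NaOH) consumed by the sample = 0.01773 - 0.002364 = 0.01537 mol.
n(C6H8O7) = 0.01537 / 3 = 0.005123 mol.
mass C6H8O7 = 0.005123 x 192.12 = 0.9843 g, so %C6H8O7 = 0.9843/1.2104 x 100 = 81.3%.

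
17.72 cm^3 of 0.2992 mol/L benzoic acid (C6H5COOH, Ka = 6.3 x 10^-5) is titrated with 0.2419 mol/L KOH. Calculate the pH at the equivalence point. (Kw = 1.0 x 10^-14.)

8.66

n(C6H5COOH) = 0.2992 x 0.01772 = 0.005302 mol; V(KOH) at equivalence = 0.005302/0.2419 = 0.02192 L.
At equivalence all the acid is converted to C6H5COO-; total volume = 0.01772 + 0.02192 = 0.03964 L, so [C6H5COO-] = 0.005302/0.03964 = 0.1338 M.
Kb = Kw/Ka = 1.0e-14 / 6.3 x 10^-5 = 1.59e-10.
[OH^-] = sqrt(Kb x [C6H5COO-]) = sqrt(1.59e-10 x 0.1338) = 4.61e-6 M.
pOH = 5.34, so pH = 14.00 - 5.34 = 8.66.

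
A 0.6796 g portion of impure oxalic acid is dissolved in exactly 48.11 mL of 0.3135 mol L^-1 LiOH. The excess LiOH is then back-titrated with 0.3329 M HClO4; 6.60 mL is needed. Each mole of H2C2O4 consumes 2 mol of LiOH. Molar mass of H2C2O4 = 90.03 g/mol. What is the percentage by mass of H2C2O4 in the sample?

Total n(LiOH) added = 0.3135 x 0.04811 = 0.01508 mol.
n(HClO4) used = 0.3329 x 0.006600 = 0.002197 mol, which equals the excess n(LiOH).
So n(LiOH) consumed by the sample = 0.01508 - 0.002197 = 0.01289 mol.
n(H2C2O4) = 0.01289 / 2 = 0.006443 mol.
mass H2C2O4 = 0.006443 x 90.03 = 0.5800 g, so %H2C2O4 = 0.5800/0.6796 x 100 = 85.3%.

85.3%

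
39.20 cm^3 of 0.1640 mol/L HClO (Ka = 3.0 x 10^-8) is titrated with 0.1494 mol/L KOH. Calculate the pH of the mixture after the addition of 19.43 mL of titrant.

7.44

Initial n(HClO) = 0.1640 x 0.03920 = 0.006429 mol.
n(KOH) added = 0.1494 x 0.01943 = 0.002903 mol, converting that many moles of HClO to ClO-.
Remaining n(HClO) = 0.003526 mol; n(ClO-) = 0.002903 mol.
By Henderson-Hasselbalch, pH = pKa + log([A^-]/[HA]) = 7.52 + log(0.002903/0.003526) = 7.52 + (-0.08) = 7.44.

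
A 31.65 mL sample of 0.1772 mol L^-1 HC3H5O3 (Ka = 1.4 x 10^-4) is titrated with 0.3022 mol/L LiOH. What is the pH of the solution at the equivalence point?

n(HC3H5O3) = 0.1772 x 0.03165 = 0.005608 mol; V(LiOH) at equivalence = 0.005608/0.3022 = 0.01856 L.
At equivalence all the acid is converted to C3H5O3-; total volume = 0.03165 + 0.01856 = 0.05021 L, so [C3H5O3-] = 0.005608/0.05021 = 0.1117 M.
Kb = Kw/Ka = 1.0e-14 / 1.4 x 10^-4 = 7.14e-11.
[OH^-] = sqrt(Kb x [C3H5O3-]) = sqrt(7.14e-11 x 0.1117) = 2.82e-6 M.
pOH = 5.55, so pH = 14.00 - 5.55 = 8.45.

8.45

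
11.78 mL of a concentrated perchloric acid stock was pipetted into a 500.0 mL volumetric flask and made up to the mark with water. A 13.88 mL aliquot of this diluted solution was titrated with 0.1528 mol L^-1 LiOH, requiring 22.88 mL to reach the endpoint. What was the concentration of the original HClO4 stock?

n(LiOH) = 0.1528 x 0.02288 = 0.003496 mol.
n(HClO4) in the aliquot = 0.003496 mol.
[diluted HClO4] = 0.003496 / 0.01388 = 0.2519 M.
Dilution factor = 500.0/11.78 = 42.44, so [stock] = 0.2519 x 42.44 = 10.7 M.

10.7 M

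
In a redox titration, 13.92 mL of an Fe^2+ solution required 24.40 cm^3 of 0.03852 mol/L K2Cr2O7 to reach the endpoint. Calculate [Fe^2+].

0.405 M

n(K2Cr2O7) = 0.03852 x 0.02440 = 0.0009399 mol.
From the balanced equation, 1 mol K2Cr2O7 reacts with 6 mol Fe^2+, so n(Fe^2+) = 0.0009399 x 6/1 = 0.005639 mol.
[Fe^2+] = 0.005639 / 0.01392 L = 0.405 M.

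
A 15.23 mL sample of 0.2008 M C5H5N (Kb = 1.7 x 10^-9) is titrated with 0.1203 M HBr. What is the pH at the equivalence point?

3.18

n(C5H5N) = 0.2008 x 0.01523 = 0.003058 mol; V(HBr) at equivalence = 0.003058/0.1203 = 0.02542 L.
At equivalence the base is fully converted to C5H5NH+; total volume = 0.04065 L, so [C5H5NH+] = 0.003058/0.04065 = 0.07523 M.
Ka(C5H5NH+) = Kw/Kb = 1.0e-14 / 1.7 x 10^-9 = 5.88e-6.
[H^+] = sqrt(Ka x [C5H5NH+]) = sqrt(5.88e-6 x 0.07523) = 0.000665 M.
pH = -log(0.000665) = 3.18.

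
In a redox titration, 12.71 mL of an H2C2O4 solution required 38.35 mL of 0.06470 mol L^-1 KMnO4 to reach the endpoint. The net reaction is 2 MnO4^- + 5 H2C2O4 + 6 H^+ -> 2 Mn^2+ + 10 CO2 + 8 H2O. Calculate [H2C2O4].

0.488 M

n(KMnO4) = 0.06470 x 0.03835 = 0.002481 mol.
From the balanced equation, 2 mol KMnO4 reacts with 5 mol H2C2O4, so n(H2C2O4) = 0.002481 x 5/2 = 0.006203 mol.
[H2C2O4] = 0.006203 / 0.01271 L = 0.488 M.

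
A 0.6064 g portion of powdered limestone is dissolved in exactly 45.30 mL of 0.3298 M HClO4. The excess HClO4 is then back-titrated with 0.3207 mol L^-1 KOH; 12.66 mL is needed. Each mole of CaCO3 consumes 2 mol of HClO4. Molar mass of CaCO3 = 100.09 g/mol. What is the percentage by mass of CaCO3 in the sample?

89.8%

Total n(HClO4) added = 0.3298 x 0.04530 = 0.01494 mol.
n(KOH) used = 0.3207 x 0.01266 = 0.004060 mol, which equals the excess n(HClO4).
So n(HClO4) consumed by the sample = 0.01494 - 0.004060 = 0.01088 mol.
n(CaCO3) = 0.01088 / 2 = 0.005440 mol.
mass CaCO3 = 0.005440 x 100.09 = 0.5445 g, so %CaCO3 = 0.5445/0.6064 x 100 = 89.8%.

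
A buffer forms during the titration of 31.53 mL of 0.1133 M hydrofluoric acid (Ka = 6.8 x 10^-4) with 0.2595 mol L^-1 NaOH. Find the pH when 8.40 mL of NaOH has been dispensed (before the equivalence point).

Initial n(HF) = 0.1133 x 0.03153 = 0.003572 mol.
n(NaOH) added = 0.2595 x 0.008400 = 0.002180 mol, converting that many moles of HF to F-.
Remaining n(HF) = 0.001393 mol; n(F-) = 0.002180 mol.
By Henderson-Hasselbalch, pH = pKa + log([A^-]/[HA]) = 3.17 + log(0.002180/0.001393) = 3.17 + (+0.19) = 3.36.

3.36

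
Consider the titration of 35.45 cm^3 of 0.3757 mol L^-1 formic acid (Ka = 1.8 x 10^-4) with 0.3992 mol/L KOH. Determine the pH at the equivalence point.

n(HCOOH) = 0.3757 x 0.03545 = 0.01332 mol; V(KOH) at equivalence = 0.01332/0.3992 = 0.03336 L.
At equivalence all the acid is converted to HCOO-; total volume = 0.03545 + 0.03336 = 0.06881 L, so [HCOO-] = 0.01332/0.06881 = 0.1935 M.
Kb = Kw/Ka = 1.0e-14 / 1.8 x 10^-4 = 5.56e-11.
[OH^-] = sqrt(Kb x [HCOO-]) = sqrt(5.56e-11 x 0.1935) = 3.28e-6 M.
pOH = 5.48, so pH = 14.00 - 5.48 = 8.52.

8.52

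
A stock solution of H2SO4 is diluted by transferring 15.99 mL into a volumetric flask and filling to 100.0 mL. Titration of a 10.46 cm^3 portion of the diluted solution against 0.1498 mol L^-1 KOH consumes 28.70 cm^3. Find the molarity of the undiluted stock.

n(KOH) = 0.1498 x 0.02870 = 0.004299 mol.
n(H2SO4) in the aliquot = 0.004299 x 1/2 = 0.002150 mol.
[diluted H2SO4] = 0.002150 / 0.01046 = 0.2055 M.
Dilution factor = 100.0/15.99 = 6.254, so [stock] = 0.2055 x 6.254 = 1.29 M.

1.29 M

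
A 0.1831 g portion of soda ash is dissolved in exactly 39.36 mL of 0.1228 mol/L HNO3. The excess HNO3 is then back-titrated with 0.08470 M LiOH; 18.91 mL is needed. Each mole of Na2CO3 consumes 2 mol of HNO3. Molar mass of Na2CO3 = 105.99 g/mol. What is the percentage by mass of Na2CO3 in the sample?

Total n(HNO3) added = 0.1228 x 0.03936 = 0.004833 mol.
n(LiOH) used = 0.08470 x 0.01891 = 0.001602 mol, which equals the excess n(HNO3).
So n(HNO3) consumed by the sample = 0.004833 - 0.001602 = 0.003232 mol.
n(Na2CO3) = 0.003232 / 2 = 0.001616 mol.
mass Na2CO3 = 0.001616 x 105.99 = 0.1713 g, so %Na2CO3 = 0.1713/0.1831 x 100 = 93.5%.

93.5%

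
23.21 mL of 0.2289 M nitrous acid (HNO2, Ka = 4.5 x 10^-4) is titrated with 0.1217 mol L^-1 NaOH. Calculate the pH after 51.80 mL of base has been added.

12.12

n(acid) = 0.2289 x 0.02321 = 0.005313 mol; n(NaOH) added = 0.1217 x 0.05180 = 0.006304 mol.
Base is in excess by 0.006304 - 0.005313 = 0.0009913 mol in a total volume of 0.07501 L.
[OH^-] = 0.0009913/0.07501 = 0.01322 M, so pOH = 1.88 and pH = 14.00 - 1.88 = 12.12.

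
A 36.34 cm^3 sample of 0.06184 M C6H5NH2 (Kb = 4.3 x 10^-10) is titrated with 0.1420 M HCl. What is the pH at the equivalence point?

n(C6H5NH2) = 0.06184 x 0.03634 = 0.002247 mol; V(HCl) at equivalence = 0.002247/0.1420 = 0.01583 L.
At equivalence the base is fully converted to C6H5NH3+; total volume = 0.05217 L, so [C6H5NH3+] = 0.002247/0.05217 = 0.04308 M.
Ka(C6H5NH3+) = Kw/Kb = 1.0e-14 / 4.3 x 10^-10 = 2.33e-5.
[H^+] = sqrt(Ka x [C6H5NH3+]) = sqrt(2.33e-5 x 0.04308) = 0.00100 M.
pH = -log(0.00100) = 3.00.

3.00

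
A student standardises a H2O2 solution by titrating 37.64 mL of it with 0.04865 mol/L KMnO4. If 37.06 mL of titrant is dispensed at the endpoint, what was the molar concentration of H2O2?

n(KMnO4) = 0.04865 x 0.03706 = 0.001803 mol.
From the balanced equation, 2 mol KMnO4 reacts with 5 mol H2O2, so n(H2O2) = 0.001803 x 5/2 = 0.004507 mol.
[H2O2] = 0.004507 / 0.03764 L = 0.120 M.

0.120 M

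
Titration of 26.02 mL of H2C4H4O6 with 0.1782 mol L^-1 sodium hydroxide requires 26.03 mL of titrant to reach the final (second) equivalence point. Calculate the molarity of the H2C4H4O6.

n(NaOH) = 0.1782 x 0.02603 = 0.004639 mol.
At the final (second) equivalence point, 2 mol OH^- react per mol H2C4H4O6, so n(H2C4H4O6) = 0.004639 / 2 = 0.002319 mol.
[H2C4H4O6] = 0.002319 / 0.02602 L = 0.0891 M.

0.0891 M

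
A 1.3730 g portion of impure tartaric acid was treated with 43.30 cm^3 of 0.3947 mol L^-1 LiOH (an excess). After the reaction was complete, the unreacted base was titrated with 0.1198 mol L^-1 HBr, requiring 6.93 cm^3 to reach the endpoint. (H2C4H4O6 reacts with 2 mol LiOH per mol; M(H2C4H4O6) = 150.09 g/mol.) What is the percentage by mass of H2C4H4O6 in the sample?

88.9%

Total n(LiOH) added = 0.3947 x 0.04330 = 0.01709 mol.
n(HBr) used = 0.1198 x 0.006930 = 0.0008302 mol, which equals the excess n(LiOH).
So n(LiOH) consumed by the sample = 0.01709 - 0.0008302 = 0.01626 mol.
n(H2C4H4O6) = 0.01626 / 2 = 0.008130 mol.
mass H2C4H4O6 = 0.008130 x 150.09 = 1.220 g, so %H2C4H4O6 = 1.220/1.3730 x 100 = 88.9%.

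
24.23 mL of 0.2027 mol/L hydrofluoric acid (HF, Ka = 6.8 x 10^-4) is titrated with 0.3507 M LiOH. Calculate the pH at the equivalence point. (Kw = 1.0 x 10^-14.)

8.14

n(HF) = 0.2027 x 0.02423 = 0.004911 mol; V(LiOH) at equivalence = 0.004911/0.3507 = 0.01400 L.
At equivalence all the acid is converted to F-; total volume = 0.02423 + 0.01400 = 0.03823 L, so [F-] = 0.004911/0.03823 = 0.1285 M.
Kb = Kw/Ka = 1.0e-14 / 6.8 x 10^-4 = 1.47e-11.
[OH^-] = sqrt(Kb x [F-]) = sqrt(1.47e-11 x 0.1285) = 1.37e-6 M.
pOH = 5.86, so pH = 14.00 - 5.86 = 8.14.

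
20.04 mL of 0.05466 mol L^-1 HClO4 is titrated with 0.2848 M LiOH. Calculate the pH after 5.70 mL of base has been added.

12.31

n(acid) = 0.05466 x 0.02004 = 0.001095 mol; n(LiOH) added = 0.2848 x 0.005700 = 0.001623 mol.
Base is in excess by 0.001623 - 0.001095 = 0.0005280 mol in a total volume of 0.02574 L.
[OH^-] = 0.0005280/0.02574 = 0.02051 M, so pOH = 1.69 and pH = 14.00 - 1.69 = 12.31.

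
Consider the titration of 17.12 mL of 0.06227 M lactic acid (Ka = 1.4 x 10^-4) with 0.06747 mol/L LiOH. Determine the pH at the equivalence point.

8.18

n(HC3H5O3) = 0.06227 x 0.01712 = 0.001066 mol; V(LiOH) at equivalence = 0.001066/0.06747 = 0.01580 L.
At equivalence all the acid is converted to C3H5O3-; total volume = 0.01712 + 0.01580 = 0.03292 L, so [C3H5O3-] = 0.001066/0.03292 = 0.03238 M.
Kb = Kw/Ka = 1.0e-14 / 1.4 x 10^-4 = 7.14e-11.
[OH^-] = sqrt(Kb x [C3H5O3-]) = sqrt(7.14e-11 x 0.03238) = 1.52e-6 M.
pOH = 5.82, so pH = 14.00 - 5.82 = 8.18.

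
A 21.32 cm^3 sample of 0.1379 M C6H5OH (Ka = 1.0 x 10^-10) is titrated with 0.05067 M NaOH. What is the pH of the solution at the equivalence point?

11.28

n(C6H5OH) = 0.1379 x 0.02132 = 0.002940 mol; V(NaOH) at equivalence = 0.002940/0.05067 = 0.05802 L.
At equivalence all the acid is converted to C6H5O-; total volume = 0.02132 + 0.05802 = 0.07934 L, so [C6H5O-] = 0.002940/0.07934 = 0.03705 M.
Kb = Kw/Ka = 1.0e-14 / 1.0 x 10^-10 = 0.000100.
[OH^-] = sqrt(Kb x [C6H5O-]) = sqrt(0.000100 x 0.03705) = 0.00192 M.
pOH = 2.72, so pH = 14.00 - 2.72 = 11.28.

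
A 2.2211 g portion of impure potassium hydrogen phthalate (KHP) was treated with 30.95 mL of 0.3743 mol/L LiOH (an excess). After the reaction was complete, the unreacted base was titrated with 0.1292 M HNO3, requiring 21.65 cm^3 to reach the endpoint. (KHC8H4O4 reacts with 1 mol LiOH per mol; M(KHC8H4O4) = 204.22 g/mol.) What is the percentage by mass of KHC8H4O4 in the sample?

80.8%

Total n(LiOH) added = 0.3743 x 0.03095 = 0.01158 mol.
n(HNO3) used = 0.1292 x 0.02165 = 0.002797 mol, which equals the excess n(LiOH).
So n(LiOH) consumed by the sample = 0.01158 - 0.002797 = 0.008787 mol.
n(KHC8H4O4) = 0.008787 / 1 = 0.008787 mol.
mass KHC8H4O4 = 0.008787 x 204.22 = 1.795 g, so %KHC8H4O4 = 1.795/2.2211 x 100 = 80.8%.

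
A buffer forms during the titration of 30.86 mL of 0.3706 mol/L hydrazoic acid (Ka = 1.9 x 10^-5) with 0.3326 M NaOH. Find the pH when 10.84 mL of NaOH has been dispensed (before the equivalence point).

Initial n(HN3) = 0.3706 x 0.03086 = 0.01144 mol.
n(NaOH) added = 0.3326 x 0.01084 = 0.003605 mol, converting that many moles of HN3 to N3-.
Remaining n(HN3) = 0.007831 mol; n(N3-) = 0.003605 mol.
By Henderson-Hasselbalch, pH = pKa + log([A^-]/[HA]) = 4.72 + log(0.003605/0.007831) = 4.72 + (-0.34) = 4.38.

4.38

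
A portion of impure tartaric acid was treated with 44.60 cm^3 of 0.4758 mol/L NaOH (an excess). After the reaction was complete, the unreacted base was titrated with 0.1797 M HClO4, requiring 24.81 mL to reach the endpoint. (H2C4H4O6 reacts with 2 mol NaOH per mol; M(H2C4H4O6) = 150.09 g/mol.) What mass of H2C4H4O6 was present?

Total n(NaOH) added = 0.4758 x 0.04460 = 0.02122 mol.
n(HClO4) used = 0.1797 x 0.02481 = 0.004458 mol, which equals the excess n(NaOH).
So n(NaOH) consumed by the sample = 0.02122 - 0.004458 = 0.01676 mol.
n(H2C4H4O6) = 0.01676 / 2 = 0.008381 mol.
mass = 0.008381 mol x 150.09 g/mol = 1.26 g.

1.26 g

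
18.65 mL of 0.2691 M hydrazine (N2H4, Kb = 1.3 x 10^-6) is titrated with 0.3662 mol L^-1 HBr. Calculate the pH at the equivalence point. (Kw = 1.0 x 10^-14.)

4.46

n(N2H4) = 0.2691 x 0.01865 = 0.005019 mol; V(HBr) at equivalence = 0.005019/0.3662 = 0.01370 L.
At equivalence the base is fully converted to N2H5+; total volume = 0.03235 L, so [N2H5+] = 0.005019/0.03235 = 0.1551 M.
Ka(N2H5+) = Kw/Kb = 1.0e-14 / 1.3 x 10^-6 = 7.69e-9.
[H^+] = sqrt(Ka x [N2H5+]) = sqrt(7.69e-9 x 0.1551) = 3.45e-5 M.
pH = -log(3.45e-5) = 4.46.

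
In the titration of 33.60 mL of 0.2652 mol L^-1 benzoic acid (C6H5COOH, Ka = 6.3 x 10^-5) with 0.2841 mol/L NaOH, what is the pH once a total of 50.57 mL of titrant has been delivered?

n(acid) = 0.2652 x 0.03360 = 0.008911 mol; n(NaOH) added = 0.2841 x 0.05057 = 0.01437 mol.
Base is in excess by 0.01437 - 0.008911 = 0.005456 mol in a total volume of 0.08417 L.
[OH^-] = 0.005456/0.08417 = 0.06482 M, so pOH = 1.19 and pH = 14.00 - 1.19 = 12.81.

12.81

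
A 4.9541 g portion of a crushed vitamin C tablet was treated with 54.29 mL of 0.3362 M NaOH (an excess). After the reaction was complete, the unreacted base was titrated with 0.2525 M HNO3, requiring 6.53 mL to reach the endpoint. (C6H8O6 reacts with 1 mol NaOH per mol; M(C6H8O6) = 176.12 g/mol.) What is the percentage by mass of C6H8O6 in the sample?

59.0%

Total n(NaOH) added = 0.3362 x 0.05429 = 0.01825 mol.
n(HNO3) used = 0.2525 x 0.006530 = 0.001649 mol, which equals the excess n(NaOH).
So n(NaOH) consumed by the sample = 0.01825 - 0.001649 = 0.01660 mol.
n(C6H8O6) = 0.01660 / 1 = 0.01660 mol.
mass C6H8O6 = 0.01660 x 176.12 = 2.924 g, so %C6H8O6 = 2.924/4.9541 x 100 = 59.0%.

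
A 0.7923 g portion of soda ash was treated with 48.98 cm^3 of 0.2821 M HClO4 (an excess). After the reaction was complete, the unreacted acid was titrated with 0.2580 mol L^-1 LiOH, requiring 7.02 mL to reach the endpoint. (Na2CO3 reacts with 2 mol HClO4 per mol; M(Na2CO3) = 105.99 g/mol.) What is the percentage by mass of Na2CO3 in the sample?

Total n(HClO4) added = 0.2821 x 0.04898 = 0.01382 mol.
n(LiOH) used = 0.2580 x 0.007020 = 0.001811 mol, which equals the excess n(HClO4).
So n(HClO4) consumed by the sample = 0.01382 - 0.001811 = 0.01201 mol.
n(Na2CO3) = 0.01201 / 2 = 0.006003 mol.
mass Na2CO3 = 0.006003 x 105.99 = 0.6363 g, so %Na2CO3 = 0.6363/0.7923 x 100 = 80.3%.

80.3%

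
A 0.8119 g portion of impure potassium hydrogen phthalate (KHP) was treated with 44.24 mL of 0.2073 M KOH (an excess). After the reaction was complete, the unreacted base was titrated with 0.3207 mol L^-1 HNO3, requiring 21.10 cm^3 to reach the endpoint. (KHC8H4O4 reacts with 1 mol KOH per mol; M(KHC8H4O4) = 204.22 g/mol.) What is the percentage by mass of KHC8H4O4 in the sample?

Total n(KOH) added = 0.2073 x 0.04424 = 0.009171 mol.
n(HNO3) used = 0.3207 x 0.02110 = 0.006767 mol, which equals the excess n(KOH).
So n(KOH) consumed by the sample = 0.009171 - 0.006767 = 0.002404 mol.
n(KHC8H4O4) = 0.002404 / 1 = 0.002404 mol.
mass KHC8H4O4 = 0.002404 x 204.22 = 0.4910 g, so %KHC8H4O4 = 0.4910/0.8119 x 100 = 60.5%.

60.5%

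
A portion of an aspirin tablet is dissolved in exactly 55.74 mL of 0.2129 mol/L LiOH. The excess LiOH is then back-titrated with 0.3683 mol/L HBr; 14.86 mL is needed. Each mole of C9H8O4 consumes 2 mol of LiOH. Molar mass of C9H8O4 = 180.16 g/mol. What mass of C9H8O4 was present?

0.576 g

Total n(LiOH) added = 0.2129 x 0.05574 = 0.01187 mol.
n(HBr) used = 0.3683 x 0.01486 = 0.005473 mol, which equals the excess n(LiOH).
So n(LiOH) consumed by the sample = 0.01187 - 0.005473 = 0.006394 mol.
n(C9H8O4) = 0.006394 / 2 = 0.003197 mol.
mass = 0.003197 mol x 180.16 g/mol = 0.576 g.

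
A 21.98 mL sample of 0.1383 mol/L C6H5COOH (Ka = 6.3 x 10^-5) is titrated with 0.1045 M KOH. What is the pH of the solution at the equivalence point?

8.49

n(C6H5COOH) = 0.1383 x 0.02198 = 0.003040 mol; V(KOH) at equivalence = 0.003040/0.1045 = 0.02909 L.
At equivalence all the acid is converted to C6H5COO-; total volume = 0.02198 + 0.02909 = 0.05107 L, so [C6H5COO-] = 0.003040/0.05107 = 0.05952 M.
Kb = Kw/Ka = 1.0e-14 / 6.3 x 10^-5 = 1.59e-10.
[OH^-] = sqrt(Kb x [C6H5COO-]) = sqrt(1.59e-10 x 0.05952) = 3.07e-6 M.
pOH = 5.51, so pH = 14.00 - 5.51 = 8.49.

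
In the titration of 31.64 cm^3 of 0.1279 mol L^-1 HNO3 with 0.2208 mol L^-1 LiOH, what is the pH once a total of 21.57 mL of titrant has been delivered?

12.13

n(acid) = 0.1279 x 0.03164 = 0.004047 mol; n(LiOH) added = 0.2208 x 0.02157 = 0.004763 mol.
Base is in excess by 0.004763 - 0.004047 = 0.0007159 mol in a total volume of 0.05321 L.
[OH^-] = 0.0007159/0.05321 = 0.01345 M, so pOH = 1.87 and pH = 14.00 - 1.87 = 12.13.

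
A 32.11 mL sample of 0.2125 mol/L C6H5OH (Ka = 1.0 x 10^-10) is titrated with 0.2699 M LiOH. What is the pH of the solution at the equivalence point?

n(C6H5OH) = 0.2125 x 0.03211 = 0.006823 mol; V(LiOH) at equivalence = 0.006823/0.2699 = 0.02528 L.
At equivalence all the acid is converted to C6H5O-; total volume = 0.03211 + 0.02528 = 0.05739 L, so [C6H5O-] = 0.006823/0.05739 = 0.1189 M.
Kb = Kw/Ka = 1.0e-14 / 1.0 x 10^-10 = 0.000100.
[OH^-] = sqrt(Kb x [C6H5O-]) = sqrt(0.000100 x 0.1189) = 0.00345 M.
pOH = 2.46, so pH = 14.00 - 2.46 = 11.54.

11.54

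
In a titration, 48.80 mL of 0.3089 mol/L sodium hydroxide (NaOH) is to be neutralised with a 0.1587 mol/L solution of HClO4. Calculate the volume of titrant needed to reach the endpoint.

95.0 mL

n(NaOH) = 0.3089 mol/L x 0.04880 L = 0.01507 mol.
At equivalence n(HClO4) = n(NaOH) = 0.01507 mol.
V(HClO4) = 0.01507 / 0.1587 = 0.09499 L = 95.0 mL.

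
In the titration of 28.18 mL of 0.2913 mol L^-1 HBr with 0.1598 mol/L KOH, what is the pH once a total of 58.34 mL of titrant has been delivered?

n(acid) = 0.2913 x 0.02818 = 0.008209 mol; n(KOH) added = 0.1598 x 0.05834 = 0.009323 mol.
Base is in excess by 0.009323 - 0.008209 = 0.001114 mol in a total volume of 0.08652 L.
[OH^-] = 0.001114/0.08652 = 0.01287 M, so pOH = 1.89 and pH = 14.00 - 1.89 = 12.11.

12.11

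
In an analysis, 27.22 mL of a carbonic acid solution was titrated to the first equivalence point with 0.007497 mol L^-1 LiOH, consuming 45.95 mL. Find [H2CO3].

n(LiOH) = 0.007497 x 0.04595 = 0.0003445 mol.
At the first equivalence point, 1 mol OH^- react per mol H2CO3, so n(H2CO3) = 0.0003445 / 1 = 0.0003445 mol.
[H2CO3] = 0.0003445 / 0.02722 L = 0.0127 M.

0.0127 M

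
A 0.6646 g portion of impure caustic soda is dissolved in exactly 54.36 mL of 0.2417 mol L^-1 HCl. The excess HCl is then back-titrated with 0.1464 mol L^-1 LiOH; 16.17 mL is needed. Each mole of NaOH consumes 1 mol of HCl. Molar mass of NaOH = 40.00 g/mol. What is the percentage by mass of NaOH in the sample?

64.8%

Total n(HCl) added = 0.2417 x 0.05436 = 0.01314 mol.
n(LiOH) used = 0.1464 x 0.01617 = 0.002367 mol, which equals the excess n(HCl).
So n(HCl) consumed by the sample = 0.01314 - 0.002367 = 0.01077 mol.
n(NaOH) = 0.01077 / 1 = 0.01077 mol.
mass NaOH = 0.01077 x 40.00 = 0.4309 g, so %NaOH = 0.4309/0.6646 x 100 = 64.8%.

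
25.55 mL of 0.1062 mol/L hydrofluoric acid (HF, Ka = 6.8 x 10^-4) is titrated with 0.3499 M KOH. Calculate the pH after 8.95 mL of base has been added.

n(acid) = 0.1062 x 0.02555 = 0.002713 mol; n(KOH) added = 0.3499 x 0.008950 = 0.003132 mol.
Base is in excess by 0.003132 - 0.002713 = 0.0004182 mol in a total volume of 0.03450 L.
[OH^-] = 0.0004182/0.03450 = 0.01212 M, so pOH = 1.92 and pH = 14.00 - 1.92 = 12.08.

12.08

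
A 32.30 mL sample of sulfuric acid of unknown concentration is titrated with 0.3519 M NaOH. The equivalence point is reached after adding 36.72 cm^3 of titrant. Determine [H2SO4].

0.200 M

n(NaOH) delivered = 0.3519 x 0.03672 = 0.01292 mol.
The reaction is 1 H2SO4 + 2 NaOH, so n(H2SO4) = 0.01292 x 1/2 = 0.006461 mol.
[H2SO4] = 0.006461 mol / 0.03230 L = 0.200 M.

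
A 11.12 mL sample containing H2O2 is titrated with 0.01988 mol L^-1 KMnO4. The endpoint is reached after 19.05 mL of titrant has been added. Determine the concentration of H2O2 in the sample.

0.0851 M

n(KMnO4) = 0.01988 x 0.01905 = 0.0003787 mol.
From the balanced equation, 2 mol KMnO4 reacts with 5 mol H2O2, so n(H2O2) = 0.0003787 x 5/2 = 0.0009468 mol.
[H2O2] = 0.0009468 / 0.01112 L = 0.0851 M.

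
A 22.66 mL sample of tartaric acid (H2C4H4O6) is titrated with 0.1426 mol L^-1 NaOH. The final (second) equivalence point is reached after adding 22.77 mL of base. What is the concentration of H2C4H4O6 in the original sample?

0.0716 M

n(NaOH) = 0.1426 x 0.02277 = 0.003247 mol.
At the final (second) equivalence point, 2 mol OH^- react per mol H2C4H4O6, so n(H2C4H4O6) = 0.003247 / 2 = 0.001624 mol.
[H2C4H4O6] = 0.001624 / 0.02266 L = 0.0716 M.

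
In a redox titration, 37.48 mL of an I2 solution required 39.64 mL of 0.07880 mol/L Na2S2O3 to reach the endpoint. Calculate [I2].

n(Na2S2O3) = 0.07880 x 0.03964 = 0.003124 mol.
From the balanced equation, 2 mol Na2S2O3 reacts with 1 mol I2, so n(I2) = 0.003124 x 1/2 = 0.001562 mol.
[I2] = 0.001562 / 0.03748 L = 0.0417 M.

0.0417 M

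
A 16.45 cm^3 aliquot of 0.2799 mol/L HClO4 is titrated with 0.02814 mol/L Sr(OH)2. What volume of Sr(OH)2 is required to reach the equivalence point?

81.8 mL

n(HClO4) = 0.2799 mol/L x 0.01645 L = 0.004604 mol.
The neutralisation is 2 HClO4 : 1 Sr(OH)2, so n(Sr(OH)2) = 0.004604 x 1/2 = 0.002302 mol.
V(Sr(OH)2) = 0.002302 / 0.02814 = 0.08181 L = 81.8 mL.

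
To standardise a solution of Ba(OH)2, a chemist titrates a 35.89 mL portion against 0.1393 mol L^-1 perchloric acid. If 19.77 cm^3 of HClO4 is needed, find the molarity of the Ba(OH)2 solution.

n(HClO4) delivered = 0.1393 x 0.01977 = 0.002754 mol.
The reaction is 1 Ba(OH)2 + 2 HClO4, so n(Ba(OH)2) = 0.002754 x 1/2 = 0.001377 mol.
[Ba(OH)2] = 0.001377 mol / 0.03589 L = 0.0384 M.

0.0384 M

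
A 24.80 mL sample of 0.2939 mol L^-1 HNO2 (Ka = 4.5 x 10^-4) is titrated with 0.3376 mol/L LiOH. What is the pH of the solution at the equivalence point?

n(HNO2) = 0.2939 x 0.02480 = 0.007289 mol; V(LiOH) at equivalence = 0.007289/0.3376 = 0.02159 L.
At equivalence all the acid is converted to NO2-; total volume = 0.02480 + 0.02159 = 0.04639 L, so [NO2-] = 0.007289/0.04639 = 0.1571 M.
Kb = Kw/Ka = 1.0e-14 / 4.5 x 10^-4 = 2.22e-11.
[OH^-] = sqrt(Kb x [NO2-]) = sqrt(2.22e-11 x 0.1571) = 1.87e-6 M.
pOH = 5.73, so pH = 14.00 - 5.73 = 8.27.

8.27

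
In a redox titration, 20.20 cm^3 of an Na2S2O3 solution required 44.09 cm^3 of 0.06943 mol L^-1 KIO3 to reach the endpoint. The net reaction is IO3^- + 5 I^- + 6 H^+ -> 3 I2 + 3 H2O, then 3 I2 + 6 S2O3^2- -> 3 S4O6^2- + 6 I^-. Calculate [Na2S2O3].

0.909 M

n(KIO3) = 0.06943 x 0.04409 = 0.003061 mol.
From the balanced equation, 1 mol KIO3 reacts with 6 mol Na2S2O3, so n(Na2S2O3) = 0.003061 x 6/1 = 0.01837 mol.
[Na2S2O3] = 0.01837 / 0.02020 L = 0.909 M.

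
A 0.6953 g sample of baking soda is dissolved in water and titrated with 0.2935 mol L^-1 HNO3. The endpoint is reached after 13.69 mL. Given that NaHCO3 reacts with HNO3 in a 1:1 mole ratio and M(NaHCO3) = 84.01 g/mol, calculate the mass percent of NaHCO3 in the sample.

48.5%

n(HNO3) = 0.2935 x 0.01369 = 0.004018 mol.
n(NaHCO3) = 0.004018 / 1 = 0.004018 mol.
mass of NaHCO3 = 0.004018 x 84.01 = 0.3376 g.
% purity = 0.3376 / 0.6953 x 100 = 48.5%.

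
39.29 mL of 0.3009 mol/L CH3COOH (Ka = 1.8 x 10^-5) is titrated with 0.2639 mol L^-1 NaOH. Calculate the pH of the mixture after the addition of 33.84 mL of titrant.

5.23

Initial n(CH3COOH) = 0.3009 x 0.03929 = 0.01182 mol.
n(NaOH) added = 0.2639 x 0.03384 = 0.008930 mol, converting that many moles of CH3COOH to CH3COO-.
Remaining n(CH3COOH) = 0.002892 mol; n(CH3COO-) = 0.008930 mol.
By Henderson-Hasselbalch, pH = pKa + log([A^-]/[HA]) = 4.74 + log(0.008930/0.002892) = 4.74 + (+0.49) = 5.23.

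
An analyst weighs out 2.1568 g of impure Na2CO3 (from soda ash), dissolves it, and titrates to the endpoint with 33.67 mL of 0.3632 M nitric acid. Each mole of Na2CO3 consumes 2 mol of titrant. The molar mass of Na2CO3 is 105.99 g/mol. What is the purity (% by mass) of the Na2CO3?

30.0%

n(HNO3) = 0.3632 x 0.03367 = 0.01223 mol.
n(Na2CO3) = 0.01223 / 2 = 0.006114 mol.
mass of Na2CO3 = 0.006114 x 105.99 = 0.6481 g.
% purity = 0.6481 / 2.1568 x 100 = 30.0%.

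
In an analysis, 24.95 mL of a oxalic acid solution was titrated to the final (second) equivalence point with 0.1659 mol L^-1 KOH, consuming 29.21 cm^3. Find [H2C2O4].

0.0971 M

n(KOH) = 0.1659 x 0.02921 = 0.004846 mol.
At the final (second) equivalence point, 2 mol OH^- react per mol H2C2O4, so n(H2C2O4) = 0.004846 / 2 = 0.002423 mol.
[H2C2O4] = 0.002423 / 0.02495 L = 0.0971 M.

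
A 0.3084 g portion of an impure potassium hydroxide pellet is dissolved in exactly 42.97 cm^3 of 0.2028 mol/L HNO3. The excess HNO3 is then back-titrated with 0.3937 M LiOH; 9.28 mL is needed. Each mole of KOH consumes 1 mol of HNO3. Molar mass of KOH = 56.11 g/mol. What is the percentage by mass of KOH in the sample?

92.1%

Total n(HNO3) added = 0.2028 x 0.04297 = 0.008714 mol.
n(LiOH) used = 0.3937 x 0.009280 = 0.003654 mol, which equals the excess n(HNO3).
So n(HNO3) consumed by the sample = 0.008714 - 0.003654 = 0.005061 mol.
n(KOH) = 0.005061 / 1 = 0.005061 mol.
mass KOH = 0.005061 x 56.11 = 0.2840 g, so %KOH = 0.2840/0.3084 x 100 = 92.1%.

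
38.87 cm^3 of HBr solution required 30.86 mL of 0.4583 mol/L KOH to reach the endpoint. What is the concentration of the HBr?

n(KOH) delivered = 0.4583 x 0.03086 = 0.01414 mol.
For a 1:1 reaction, n(HBr) = 0.01414 mol.
[HBr] = 0.01414 mol / 0.03887 L = 0.364 M.

0.364 M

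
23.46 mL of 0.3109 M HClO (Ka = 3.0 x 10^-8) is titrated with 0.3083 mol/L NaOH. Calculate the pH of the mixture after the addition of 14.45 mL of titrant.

Initial n(HClO) = 0.3109 x 0.02346 = 0.007294 mol.
n(NaOH) added = 0.3083 x 0.01445 = 0.004455 mol, converting that many moles of HClO to ClO-.
Remaining n(HClO) = 0.002839 mol; n(ClO-) = 0.004455 mol.
By Henderson-Hasselbalch, pH = pKa + log([A^-]/[HA]) = 7.52 + log(0.004455/0.002839) = 7.52 + (+0.20) = 7.72.

7.72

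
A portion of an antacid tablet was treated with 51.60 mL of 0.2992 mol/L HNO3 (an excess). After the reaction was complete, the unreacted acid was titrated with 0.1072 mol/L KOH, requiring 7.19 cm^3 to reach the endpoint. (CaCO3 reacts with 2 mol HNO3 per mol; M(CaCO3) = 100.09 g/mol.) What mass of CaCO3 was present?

Total n(HNO3) added = 0.2992 x 0.05160 = 0.01544 mol.
n(KOH) used = 0.1072 x 0.007190 = 0.0007708 mol, which equals the excess n(HNO3).
So n(HNO3) consumed by the sample = 0.01544 - 0.0007708 = 0.01467 mol.
n(CaCO3) = 0.01467 / 2 = 0.007334 mol.
mass = 0.007334 mol x 100.09 g/mol = 0.734 g.

0.734 g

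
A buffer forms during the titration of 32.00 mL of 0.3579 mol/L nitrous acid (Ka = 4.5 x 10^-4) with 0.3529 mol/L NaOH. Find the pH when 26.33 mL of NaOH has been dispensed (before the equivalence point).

Initial n(HNO2) = 0.3579 x 0.03200 = 0.01145 mol.
n(NaOH) added = 0.3529 x 0.02633 = 0.009292 mol, converting that many moles of HNO2 to NO2-.
Remaining n(HNO2) = 0.002161 mol; n(NO2-) = 0.009292 mol.
By Henderson-Hasselbalch, pH = pKa + log([A^-]/[HA]) = 3.35 + log(0.009292/0.002161) = 3.35 + (+0.63) = 3.98.

3.98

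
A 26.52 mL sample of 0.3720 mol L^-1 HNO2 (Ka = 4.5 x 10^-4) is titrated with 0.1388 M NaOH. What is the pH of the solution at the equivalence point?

n(HNO2) = 0.3720 x 0.02652 = 0.009865 mol; V(NaOH) at equivalence = 0.009865/0.1388 = 0.07108 L.
At equivalence all the acid is converted to NO2-; total volume = 0.02652 + 0.07108 = 0.09760 L, so [NO2-] = 0.009865/0.09760 = 0.1011 M.
Kb = Kw/Ka = 1.0e-14 / 4.5 x 10^-4 = 2.22e-11.
[OH^-] = sqrt(Kb x [NO2-]) = sqrt(2.22e-11 x 0.1011) = 1.50e-6 M.
pOH = 5.82, so pH = 14.00 - 5.82 = 8.18.

8.18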